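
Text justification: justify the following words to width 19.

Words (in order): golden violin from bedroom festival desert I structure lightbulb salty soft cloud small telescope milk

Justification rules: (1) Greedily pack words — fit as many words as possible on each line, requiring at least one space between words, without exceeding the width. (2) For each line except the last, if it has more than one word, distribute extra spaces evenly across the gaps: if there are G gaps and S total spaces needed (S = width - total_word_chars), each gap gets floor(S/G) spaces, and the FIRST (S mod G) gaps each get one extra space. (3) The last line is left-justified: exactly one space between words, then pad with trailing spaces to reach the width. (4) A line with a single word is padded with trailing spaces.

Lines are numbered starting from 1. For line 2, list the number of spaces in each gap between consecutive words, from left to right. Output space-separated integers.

Answer: 4

Derivation:
Line 1: ['golden', 'violin', 'from'] (min_width=18, slack=1)
Line 2: ['bedroom', 'festival'] (min_width=16, slack=3)
Line 3: ['desert', 'I', 'structure'] (min_width=18, slack=1)
Line 4: ['lightbulb', 'salty'] (min_width=15, slack=4)
Line 5: ['soft', 'cloud', 'small'] (min_width=16, slack=3)
Line 6: ['telescope', 'milk'] (min_width=14, slack=5)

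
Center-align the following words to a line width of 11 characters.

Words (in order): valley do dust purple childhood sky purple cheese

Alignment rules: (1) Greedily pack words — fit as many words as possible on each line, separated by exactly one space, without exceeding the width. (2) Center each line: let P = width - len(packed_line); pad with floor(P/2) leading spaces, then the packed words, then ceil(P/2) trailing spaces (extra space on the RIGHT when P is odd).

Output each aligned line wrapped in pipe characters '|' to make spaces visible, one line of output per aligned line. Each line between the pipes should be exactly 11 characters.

Line 1: ['valley', 'do'] (min_width=9, slack=2)
Line 2: ['dust', 'purple'] (min_width=11, slack=0)
Line 3: ['childhood'] (min_width=9, slack=2)
Line 4: ['sky', 'purple'] (min_width=10, slack=1)
Line 5: ['cheese'] (min_width=6, slack=5)

Answer: | valley do |
|dust purple|
| childhood |
|sky purple |
|  cheese   |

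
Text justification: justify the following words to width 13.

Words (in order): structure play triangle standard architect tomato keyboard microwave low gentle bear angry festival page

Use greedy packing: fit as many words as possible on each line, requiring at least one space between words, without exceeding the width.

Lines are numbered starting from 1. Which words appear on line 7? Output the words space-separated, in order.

Answer: microwave low

Derivation:
Line 1: ['structure'] (min_width=9, slack=4)
Line 2: ['play', 'triangle'] (min_width=13, slack=0)
Line 3: ['standard'] (min_width=8, slack=5)
Line 4: ['architect'] (min_width=9, slack=4)
Line 5: ['tomato'] (min_width=6, slack=7)
Line 6: ['keyboard'] (min_width=8, slack=5)
Line 7: ['microwave', 'low'] (min_width=13, slack=0)
Line 8: ['gentle', 'bear'] (min_width=11, slack=2)
Line 9: ['angry'] (min_width=5, slack=8)
Line 10: ['festival', 'page'] (min_width=13, slack=0)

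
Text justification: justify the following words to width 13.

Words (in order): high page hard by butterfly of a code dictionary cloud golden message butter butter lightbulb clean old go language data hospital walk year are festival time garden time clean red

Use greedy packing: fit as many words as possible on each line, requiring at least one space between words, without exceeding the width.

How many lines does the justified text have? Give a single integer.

Line 1: ['high', 'page'] (min_width=9, slack=4)
Line 2: ['hard', 'by'] (min_width=7, slack=6)
Line 3: ['butterfly', 'of'] (min_width=12, slack=1)
Line 4: ['a', 'code'] (min_width=6, slack=7)
Line 5: ['dictionary'] (min_width=10, slack=3)
Line 6: ['cloud', 'golden'] (min_width=12, slack=1)
Line 7: ['message'] (min_width=7, slack=6)
Line 8: ['butter', 'butter'] (min_width=13, slack=0)
Line 9: ['lightbulb'] (min_width=9, slack=4)
Line 10: ['clean', 'old', 'go'] (min_width=12, slack=1)
Line 11: ['language', 'data'] (min_width=13, slack=0)
Line 12: ['hospital', 'walk'] (min_width=13, slack=0)
Line 13: ['year', 'are'] (min_width=8, slack=5)
Line 14: ['festival', 'time'] (min_width=13, slack=0)
Line 15: ['garden', 'time'] (min_width=11, slack=2)
Line 16: ['clean', 'red'] (min_width=9, slack=4)
Total lines: 16

Answer: 16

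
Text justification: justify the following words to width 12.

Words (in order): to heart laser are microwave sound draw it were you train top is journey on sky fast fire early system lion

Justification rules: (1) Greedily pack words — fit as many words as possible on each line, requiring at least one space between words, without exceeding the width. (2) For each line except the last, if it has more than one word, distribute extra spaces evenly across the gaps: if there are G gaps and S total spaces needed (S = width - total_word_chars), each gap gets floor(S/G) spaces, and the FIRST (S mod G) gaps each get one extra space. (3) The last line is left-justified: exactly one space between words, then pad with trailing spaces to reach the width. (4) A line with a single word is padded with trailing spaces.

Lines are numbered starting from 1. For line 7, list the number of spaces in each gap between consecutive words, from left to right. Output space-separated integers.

Answer: 3

Derivation:
Line 1: ['to', 'heart'] (min_width=8, slack=4)
Line 2: ['laser', 'are'] (min_width=9, slack=3)
Line 3: ['microwave'] (min_width=9, slack=3)
Line 4: ['sound', 'draw'] (min_width=10, slack=2)
Line 5: ['it', 'were', 'you'] (min_width=11, slack=1)
Line 6: ['train', 'top', 'is'] (min_width=12, slack=0)
Line 7: ['journey', 'on'] (min_width=10, slack=2)
Line 8: ['sky', 'fast'] (min_width=8, slack=4)
Line 9: ['fire', 'early'] (min_width=10, slack=2)
Line 10: ['system', 'lion'] (min_width=11, slack=1)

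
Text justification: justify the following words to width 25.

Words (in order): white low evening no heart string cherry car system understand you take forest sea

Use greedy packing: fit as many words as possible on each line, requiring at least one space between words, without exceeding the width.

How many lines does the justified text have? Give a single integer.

Answer: 4

Derivation:
Line 1: ['white', 'low', 'evening', 'no'] (min_width=20, slack=5)
Line 2: ['heart', 'string', 'cherry', 'car'] (min_width=23, slack=2)
Line 3: ['system', 'understand', 'you'] (min_width=21, slack=4)
Line 4: ['take', 'forest', 'sea'] (min_width=15, slack=10)
Total lines: 4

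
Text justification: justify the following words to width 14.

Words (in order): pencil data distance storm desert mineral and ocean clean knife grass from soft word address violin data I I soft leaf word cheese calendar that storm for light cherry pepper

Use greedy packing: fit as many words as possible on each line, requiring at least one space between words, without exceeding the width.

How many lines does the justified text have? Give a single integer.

Answer: 15

Derivation:
Line 1: ['pencil', 'data'] (min_width=11, slack=3)
Line 2: ['distance', 'storm'] (min_width=14, slack=0)
Line 3: ['desert', 'mineral'] (min_width=14, slack=0)
Line 4: ['and', 'ocean'] (min_width=9, slack=5)
Line 5: ['clean', 'knife'] (min_width=11, slack=3)
Line 6: ['grass', 'from'] (min_width=10, slack=4)
Line 7: ['soft', 'word'] (min_width=9, slack=5)
Line 8: ['address', 'violin'] (min_width=14, slack=0)
Line 9: ['data', 'I', 'I', 'soft'] (min_width=13, slack=1)
Line 10: ['leaf', 'word'] (min_width=9, slack=5)
Line 11: ['cheese'] (min_width=6, slack=8)
Line 12: ['calendar', 'that'] (min_width=13, slack=1)
Line 13: ['storm', 'for'] (min_width=9, slack=5)
Line 14: ['light', 'cherry'] (min_width=12, slack=2)
Line 15: ['pepper'] (min_width=6, slack=8)
Total lines: 15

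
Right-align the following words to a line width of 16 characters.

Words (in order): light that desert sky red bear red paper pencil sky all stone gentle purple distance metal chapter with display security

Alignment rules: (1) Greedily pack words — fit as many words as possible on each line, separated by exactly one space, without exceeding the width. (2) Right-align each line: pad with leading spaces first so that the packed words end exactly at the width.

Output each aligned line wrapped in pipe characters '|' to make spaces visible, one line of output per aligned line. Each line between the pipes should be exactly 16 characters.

Line 1: ['light', 'that'] (min_width=10, slack=6)
Line 2: ['desert', 'sky', 'red'] (min_width=14, slack=2)
Line 3: ['bear', 'red', 'paper'] (min_width=14, slack=2)
Line 4: ['pencil', 'sky', 'all'] (min_width=14, slack=2)
Line 5: ['stone', 'gentle'] (min_width=12, slack=4)
Line 6: ['purple', 'distance'] (min_width=15, slack=1)
Line 7: ['metal', 'chapter'] (min_width=13, slack=3)
Line 8: ['with', 'display'] (min_width=12, slack=4)
Line 9: ['security'] (min_width=8, slack=8)

Answer: |      light that|
|  desert sky red|
|  bear red paper|
|  pencil sky all|
|    stone gentle|
| purple distance|
|   metal chapter|
|    with display|
|        security|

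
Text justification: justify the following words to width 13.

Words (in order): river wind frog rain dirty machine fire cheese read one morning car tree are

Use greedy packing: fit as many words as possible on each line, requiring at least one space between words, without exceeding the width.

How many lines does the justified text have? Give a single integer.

Line 1: ['river', 'wind'] (min_width=10, slack=3)
Line 2: ['frog', 'rain'] (min_width=9, slack=4)
Line 3: ['dirty', 'machine'] (min_width=13, slack=0)
Line 4: ['fire', 'cheese'] (min_width=11, slack=2)
Line 5: ['read', 'one'] (min_width=8, slack=5)
Line 6: ['morning', 'car'] (min_width=11, slack=2)
Line 7: ['tree', 'are'] (min_width=8, slack=5)
Total lines: 7

Answer: 7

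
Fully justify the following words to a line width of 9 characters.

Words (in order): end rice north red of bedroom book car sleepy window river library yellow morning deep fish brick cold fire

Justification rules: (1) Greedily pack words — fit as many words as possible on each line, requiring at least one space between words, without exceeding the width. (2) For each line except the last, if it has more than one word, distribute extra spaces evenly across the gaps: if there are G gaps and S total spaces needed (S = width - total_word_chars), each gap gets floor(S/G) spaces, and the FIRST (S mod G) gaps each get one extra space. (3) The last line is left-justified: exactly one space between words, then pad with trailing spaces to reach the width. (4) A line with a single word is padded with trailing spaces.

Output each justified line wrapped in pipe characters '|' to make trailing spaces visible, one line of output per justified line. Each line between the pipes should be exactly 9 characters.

Answer: |end  rice|
|north red|
|of       |
|bedroom  |
|book  car|
|sleepy   |
|window   |
|river    |
|library  |
|yellow   |
|morning  |
|deep fish|
|brick    |
|cold fire|

Derivation:
Line 1: ['end', 'rice'] (min_width=8, slack=1)
Line 2: ['north', 'red'] (min_width=9, slack=0)
Line 3: ['of'] (min_width=2, slack=7)
Line 4: ['bedroom'] (min_width=7, slack=2)
Line 5: ['book', 'car'] (min_width=8, slack=1)
Line 6: ['sleepy'] (min_width=6, slack=3)
Line 7: ['window'] (min_width=6, slack=3)
Line 8: ['river'] (min_width=5, slack=4)
Line 9: ['library'] (min_width=7, slack=2)
Line 10: ['yellow'] (min_width=6, slack=3)
Line 11: ['morning'] (min_width=7, slack=2)
Line 12: ['deep', 'fish'] (min_width=9, slack=0)
Line 13: ['brick'] (min_width=5, slack=4)
Line 14: ['cold', 'fire'] (min_width=9, slack=0)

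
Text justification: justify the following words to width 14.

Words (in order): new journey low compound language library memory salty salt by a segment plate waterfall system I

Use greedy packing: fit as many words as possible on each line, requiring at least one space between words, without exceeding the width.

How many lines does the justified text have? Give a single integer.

Line 1: ['new', 'journey'] (min_width=11, slack=3)
Line 2: ['low', 'compound'] (min_width=12, slack=2)
Line 3: ['language'] (min_width=8, slack=6)
Line 4: ['library', 'memory'] (min_width=14, slack=0)
Line 5: ['salty', 'salt', 'by'] (min_width=13, slack=1)
Line 6: ['a', 'segment'] (min_width=9, slack=5)
Line 7: ['plate'] (min_width=5, slack=9)
Line 8: ['waterfall'] (min_width=9, slack=5)
Line 9: ['system', 'I'] (min_width=8, slack=6)
Total lines: 9

Answer: 9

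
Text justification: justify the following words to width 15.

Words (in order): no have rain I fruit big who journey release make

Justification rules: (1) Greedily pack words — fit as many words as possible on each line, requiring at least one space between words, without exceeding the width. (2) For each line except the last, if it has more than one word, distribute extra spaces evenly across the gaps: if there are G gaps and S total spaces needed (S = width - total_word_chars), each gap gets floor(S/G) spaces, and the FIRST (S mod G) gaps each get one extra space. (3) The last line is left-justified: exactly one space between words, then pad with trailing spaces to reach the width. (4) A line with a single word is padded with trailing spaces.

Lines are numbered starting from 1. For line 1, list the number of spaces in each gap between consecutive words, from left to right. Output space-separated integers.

Answer: 2 1 1

Derivation:
Line 1: ['no', 'have', 'rain', 'I'] (min_width=14, slack=1)
Line 2: ['fruit', 'big', 'who'] (min_width=13, slack=2)
Line 3: ['journey', 'release'] (min_width=15, slack=0)
Line 4: ['make'] (min_width=4, slack=11)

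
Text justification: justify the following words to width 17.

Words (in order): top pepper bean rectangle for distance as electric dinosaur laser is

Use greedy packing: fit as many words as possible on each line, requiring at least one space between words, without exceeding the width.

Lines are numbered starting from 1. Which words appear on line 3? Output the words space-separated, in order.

Line 1: ['top', 'pepper', 'bean'] (min_width=15, slack=2)
Line 2: ['rectangle', 'for'] (min_width=13, slack=4)
Line 3: ['distance', 'as'] (min_width=11, slack=6)
Line 4: ['electric', 'dinosaur'] (min_width=17, slack=0)
Line 5: ['laser', 'is'] (min_width=8, slack=9)

Answer: distance as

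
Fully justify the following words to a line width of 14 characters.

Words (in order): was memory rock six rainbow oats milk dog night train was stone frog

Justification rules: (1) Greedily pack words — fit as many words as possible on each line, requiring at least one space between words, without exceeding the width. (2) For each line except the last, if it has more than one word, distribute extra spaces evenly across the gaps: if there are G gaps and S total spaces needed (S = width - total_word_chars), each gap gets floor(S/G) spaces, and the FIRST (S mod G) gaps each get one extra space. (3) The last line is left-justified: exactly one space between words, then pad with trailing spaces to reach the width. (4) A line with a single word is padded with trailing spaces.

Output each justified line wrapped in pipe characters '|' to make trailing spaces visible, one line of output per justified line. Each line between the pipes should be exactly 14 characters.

Line 1: ['was', 'memory'] (min_width=10, slack=4)
Line 2: ['rock', 'six'] (min_width=8, slack=6)
Line 3: ['rainbow', 'oats'] (min_width=12, slack=2)
Line 4: ['milk', 'dog', 'night'] (min_width=14, slack=0)
Line 5: ['train', 'was'] (min_width=9, slack=5)
Line 6: ['stone', 'frog'] (min_width=10, slack=4)

Answer: |was     memory|
|rock       six|
|rainbow   oats|
|milk dog night|
|train      was|
|stone frog    |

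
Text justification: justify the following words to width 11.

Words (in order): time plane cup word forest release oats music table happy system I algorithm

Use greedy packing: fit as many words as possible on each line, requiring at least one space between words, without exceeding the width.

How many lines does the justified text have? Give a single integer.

Answer: 8

Derivation:
Line 1: ['time', 'plane'] (min_width=10, slack=1)
Line 2: ['cup', 'word'] (min_width=8, slack=3)
Line 3: ['forest'] (min_width=6, slack=5)
Line 4: ['release'] (min_width=7, slack=4)
Line 5: ['oats', 'music'] (min_width=10, slack=1)
Line 6: ['table', 'happy'] (min_width=11, slack=0)
Line 7: ['system', 'I'] (min_width=8, slack=3)
Line 8: ['algorithm'] (min_width=9, slack=2)
Total lines: 8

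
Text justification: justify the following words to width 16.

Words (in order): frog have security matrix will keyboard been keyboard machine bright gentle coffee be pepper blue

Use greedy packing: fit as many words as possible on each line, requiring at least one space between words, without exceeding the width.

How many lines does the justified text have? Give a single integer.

Answer: 7

Derivation:
Line 1: ['frog', 'have'] (min_width=9, slack=7)
Line 2: ['security', 'matrix'] (min_width=15, slack=1)
Line 3: ['will', 'keyboard'] (min_width=13, slack=3)
Line 4: ['been', 'keyboard'] (min_width=13, slack=3)
Line 5: ['machine', 'bright'] (min_width=14, slack=2)
Line 6: ['gentle', 'coffee', 'be'] (min_width=16, slack=0)
Line 7: ['pepper', 'blue'] (min_width=11, slack=5)
Total lines: 7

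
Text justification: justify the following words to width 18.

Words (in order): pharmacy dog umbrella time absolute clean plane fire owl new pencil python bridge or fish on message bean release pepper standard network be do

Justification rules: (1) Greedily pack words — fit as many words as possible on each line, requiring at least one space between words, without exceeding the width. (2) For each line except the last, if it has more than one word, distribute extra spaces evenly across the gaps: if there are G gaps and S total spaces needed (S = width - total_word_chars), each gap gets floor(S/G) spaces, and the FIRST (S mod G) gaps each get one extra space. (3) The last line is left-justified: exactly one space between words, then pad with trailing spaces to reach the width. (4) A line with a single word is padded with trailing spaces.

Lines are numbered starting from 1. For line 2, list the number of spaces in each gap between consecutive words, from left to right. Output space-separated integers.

Line 1: ['pharmacy', 'dog'] (min_width=12, slack=6)
Line 2: ['umbrella', 'time'] (min_width=13, slack=5)
Line 3: ['absolute', 'clean'] (min_width=14, slack=4)
Line 4: ['plane', 'fire', 'owl', 'new'] (min_width=18, slack=0)
Line 5: ['pencil', 'python'] (min_width=13, slack=5)
Line 6: ['bridge', 'or', 'fish', 'on'] (min_width=17, slack=1)
Line 7: ['message', 'bean'] (min_width=12, slack=6)
Line 8: ['release', 'pepper'] (min_width=14, slack=4)
Line 9: ['standard', 'network'] (min_width=16, slack=2)
Line 10: ['be', 'do'] (min_width=5, slack=13)

Answer: 6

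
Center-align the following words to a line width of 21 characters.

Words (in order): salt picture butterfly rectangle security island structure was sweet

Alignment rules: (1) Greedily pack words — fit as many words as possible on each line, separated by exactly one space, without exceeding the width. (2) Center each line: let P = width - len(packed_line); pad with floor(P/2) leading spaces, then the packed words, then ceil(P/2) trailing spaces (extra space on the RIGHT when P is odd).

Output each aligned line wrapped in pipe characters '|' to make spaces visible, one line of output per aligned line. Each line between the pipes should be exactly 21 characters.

Line 1: ['salt', 'picture'] (min_width=12, slack=9)
Line 2: ['butterfly', 'rectangle'] (min_width=19, slack=2)
Line 3: ['security', 'island'] (min_width=15, slack=6)
Line 4: ['structure', 'was', 'sweet'] (min_width=19, slack=2)

Answer: |    salt picture     |
| butterfly rectangle |
|   security island   |
| structure was sweet |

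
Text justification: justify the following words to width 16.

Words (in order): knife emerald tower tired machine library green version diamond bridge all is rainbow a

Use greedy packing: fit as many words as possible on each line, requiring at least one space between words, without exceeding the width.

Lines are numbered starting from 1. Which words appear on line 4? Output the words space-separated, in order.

Line 1: ['knife', 'emerald'] (min_width=13, slack=3)
Line 2: ['tower', 'tired'] (min_width=11, slack=5)
Line 3: ['machine', 'library'] (min_width=15, slack=1)
Line 4: ['green', 'version'] (min_width=13, slack=3)
Line 5: ['diamond', 'bridge'] (min_width=14, slack=2)
Line 6: ['all', 'is', 'rainbow', 'a'] (min_width=16, slack=0)

Answer: green version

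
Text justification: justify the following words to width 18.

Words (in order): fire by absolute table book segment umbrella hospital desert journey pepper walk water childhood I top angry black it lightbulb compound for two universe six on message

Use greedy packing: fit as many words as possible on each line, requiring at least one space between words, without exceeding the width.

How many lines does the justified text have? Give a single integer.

Line 1: ['fire', 'by', 'absolute'] (min_width=16, slack=2)
Line 2: ['table', 'book', 'segment'] (min_width=18, slack=0)
Line 3: ['umbrella', 'hospital'] (min_width=17, slack=1)
Line 4: ['desert', 'journey'] (min_width=14, slack=4)
Line 5: ['pepper', 'walk', 'water'] (min_width=17, slack=1)
Line 6: ['childhood', 'I', 'top'] (min_width=15, slack=3)
Line 7: ['angry', 'black', 'it'] (min_width=14, slack=4)
Line 8: ['lightbulb', 'compound'] (min_width=18, slack=0)
Line 9: ['for', 'two', 'universe'] (min_width=16, slack=2)
Line 10: ['six', 'on', 'message'] (min_width=14, slack=4)
Total lines: 10

Answer: 10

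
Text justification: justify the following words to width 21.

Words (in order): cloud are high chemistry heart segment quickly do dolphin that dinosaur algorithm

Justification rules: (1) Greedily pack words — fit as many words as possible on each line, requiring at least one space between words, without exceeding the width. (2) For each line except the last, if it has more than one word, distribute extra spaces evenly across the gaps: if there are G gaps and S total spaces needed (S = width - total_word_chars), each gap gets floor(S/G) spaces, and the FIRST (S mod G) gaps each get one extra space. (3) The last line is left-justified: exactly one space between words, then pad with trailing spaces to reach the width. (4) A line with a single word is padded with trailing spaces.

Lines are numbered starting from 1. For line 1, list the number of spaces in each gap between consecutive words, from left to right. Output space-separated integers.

Answer: 5 4

Derivation:
Line 1: ['cloud', 'are', 'high'] (min_width=14, slack=7)
Line 2: ['chemistry', 'heart'] (min_width=15, slack=6)
Line 3: ['segment', 'quickly', 'do'] (min_width=18, slack=3)
Line 4: ['dolphin', 'that', 'dinosaur'] (min_width=21, slack=0)
Line 5: ['algorithm'] (min_width=9, slack=12)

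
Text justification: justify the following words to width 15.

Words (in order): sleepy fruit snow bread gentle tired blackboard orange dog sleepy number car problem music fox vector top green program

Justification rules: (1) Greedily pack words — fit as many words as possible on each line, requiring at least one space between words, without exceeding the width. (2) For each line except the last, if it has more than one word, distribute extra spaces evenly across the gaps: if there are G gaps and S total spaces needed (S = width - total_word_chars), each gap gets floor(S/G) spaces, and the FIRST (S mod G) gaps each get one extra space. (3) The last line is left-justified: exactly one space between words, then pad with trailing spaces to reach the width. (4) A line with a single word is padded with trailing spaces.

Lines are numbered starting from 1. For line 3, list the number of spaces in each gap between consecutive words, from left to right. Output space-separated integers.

Answer: 4

Derivation:
Line 1: ['sleepy', 'fruit'] (min_width=12, slack=3)
Line 2: ['snow', 'bread'] (min_width=10, slack=5)
Line 3: ['gentle', 'tired'] (min_width=12, slack=3)
Line 4: ['blackboard'] (min_width=10, slack=5)
Line 5: ['orange', 'dog'] (min_width=10, slack=5)
Line 6: ['sleepy', 'number'] (min_width=13, slack=2)
Line 7: ['car', 'problem'] (min_width=11, slack=4)
Line 8: ['music', 'fox'] (min_width=9, slack=6)
Line 9: ['vector', 'top'] (min_width=10, slack=5)
Line 10: ['green', 'program'] (min_width=13, slack=2)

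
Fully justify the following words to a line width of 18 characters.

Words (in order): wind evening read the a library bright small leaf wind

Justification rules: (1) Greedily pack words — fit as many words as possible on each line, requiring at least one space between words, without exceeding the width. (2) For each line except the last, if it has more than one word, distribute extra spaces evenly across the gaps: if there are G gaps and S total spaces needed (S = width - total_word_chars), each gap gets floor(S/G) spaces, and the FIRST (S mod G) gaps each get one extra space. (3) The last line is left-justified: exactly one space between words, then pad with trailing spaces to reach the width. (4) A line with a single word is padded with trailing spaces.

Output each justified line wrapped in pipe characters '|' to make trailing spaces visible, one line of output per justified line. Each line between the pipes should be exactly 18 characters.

Answer: |wind  evening read|
|the    a   library|
|bright  small leaf|
|wind              |

Derivation:
Line 1: ['wind', 'evening', 'read'] (min_width=17, slack=1)
Line 2: ['the', 'a', 'library'] (min_width=13, slack=5)
Line 3: ['bright', 'small', 'leaf'] (min_width=17, slack=1)
Line 4: ['wind'] (min_width=4, slack=14)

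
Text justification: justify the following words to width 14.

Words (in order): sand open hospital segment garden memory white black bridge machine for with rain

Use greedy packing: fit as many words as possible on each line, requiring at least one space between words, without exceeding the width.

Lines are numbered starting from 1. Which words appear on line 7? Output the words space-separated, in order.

Answer: with rain

Derivation:
Line 1: ['sand', 'open'] (min_width=9, slack=5)
Line 2: ['hospital'] (min_width=8, slack=6)
Line 3: ['segment', 'garden'] (min_width=14, slack=0)
Line 4: ['memory', 'white'] (min_width=12, slack=2)
Line 5: ['black', 'bridge'] (min_width=12, slack=2)
Line 6: ['machine', 'for'] (min_width=11, slack=3)
Line 7: ['with', 'rain'] (min_width=9, slack=5)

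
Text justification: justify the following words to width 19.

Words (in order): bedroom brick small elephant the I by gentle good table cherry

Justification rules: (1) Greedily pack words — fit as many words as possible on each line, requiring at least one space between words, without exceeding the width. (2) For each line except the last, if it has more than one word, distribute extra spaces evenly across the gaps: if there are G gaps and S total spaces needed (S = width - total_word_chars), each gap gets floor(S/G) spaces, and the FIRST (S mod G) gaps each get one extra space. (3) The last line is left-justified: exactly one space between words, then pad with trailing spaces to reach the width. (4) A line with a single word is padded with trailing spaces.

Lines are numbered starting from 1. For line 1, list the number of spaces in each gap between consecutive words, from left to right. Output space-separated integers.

Line 1: ['bedroom', 'brick', 'small'] (min_width=19, slack=0)
Line 2: ['elephant', 'the', 'I', 'by'] (min_width=17, slack=2)
Line 3: ['gentle', 'good', 'table'] (min_width=17, slack=2)
Line 4: ['cherry'] (min_width=6, slack=13)

Answer: 1 1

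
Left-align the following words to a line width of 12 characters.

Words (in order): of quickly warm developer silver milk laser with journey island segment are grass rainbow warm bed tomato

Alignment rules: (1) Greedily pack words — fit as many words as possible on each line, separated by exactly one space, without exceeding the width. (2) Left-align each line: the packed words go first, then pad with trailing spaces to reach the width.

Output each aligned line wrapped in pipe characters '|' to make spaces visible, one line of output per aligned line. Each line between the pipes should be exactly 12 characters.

Line 1: ['of', 'quickly'] (min_width=10, slack=2)
Line 2: ['warm'] (min_width=4, slack=8)
Line 3: ['developer'] (min_width=9, slack=3)
Line 4: ['silver', 'milk'] (min_width=11, slack=1)
Line 5: ['laser', 'with'] (min_width=10, slack=2)
Line 6: ['journey'] (min_width=7, slack=5)
Line 7: ['island'] (min_width=6, slack=6)
Line 8: ['segment', 'are'] (min_width=11, slack=1)
Line 9: ['grass'] (min_width=5, slack=7)
Line 10: ['rainbow', 'warm'] (min_width=12, slack=0)
Line 11: ['bed', 'tomato'] (min_width=10, slack=2)

Answer: |of quickly  |
|warm        |
|developer   |
|silver milk |
|laser with  |
|journey     |
|island      |
|segment are |
|grass       |
|rainbow warm|
|bed tomato  |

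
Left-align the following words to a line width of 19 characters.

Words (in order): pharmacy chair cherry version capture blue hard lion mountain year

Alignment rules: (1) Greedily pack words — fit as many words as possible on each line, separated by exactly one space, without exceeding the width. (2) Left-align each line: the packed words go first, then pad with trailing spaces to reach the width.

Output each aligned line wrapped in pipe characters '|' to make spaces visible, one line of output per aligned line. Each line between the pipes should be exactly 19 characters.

Line 1: ['pharmacy', 'chair'] (min_width=14, slack=5)
Line 2: ['cherry', 'version'] (min_width=14, slack=5)
Line 3: ['capture', 'blue', 'hard'] (min_width=17, slack=2)
Line 4: ['lion', 'mountain', 'year'] (min_width=18, slack=1)

Answer: |pharmacy chair     |
|cherry version     |
|capture blue hard  |
|lion mountain year |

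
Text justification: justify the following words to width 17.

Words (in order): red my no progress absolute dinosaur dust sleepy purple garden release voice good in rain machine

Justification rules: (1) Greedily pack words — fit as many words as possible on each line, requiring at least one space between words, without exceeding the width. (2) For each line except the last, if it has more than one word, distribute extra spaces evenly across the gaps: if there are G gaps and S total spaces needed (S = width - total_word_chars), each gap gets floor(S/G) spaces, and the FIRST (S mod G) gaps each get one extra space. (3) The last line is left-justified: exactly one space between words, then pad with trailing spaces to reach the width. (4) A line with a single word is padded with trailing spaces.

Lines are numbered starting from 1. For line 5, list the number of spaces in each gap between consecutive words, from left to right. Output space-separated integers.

Line 1: ['red', 'my', 'no'] (min_width=9, slack=8)
Line 2: ['progress', 'absolute'] (min_width=17, slack=0)
Line 3: ['dinosaur', 'dust'] (min_width=13, slack=4)
Line 4: ['sleepy', 'purple'] (min_width=13, slack=4)
Line 5: ['garden', 'release'] (min_width=14, slack=3)
Line 6: ['voice', 'good', 'in'] (min_width=13, slack=4)
Line 7: ['rain', 'machine'] (min_width=12, slack=5)

Answer: 4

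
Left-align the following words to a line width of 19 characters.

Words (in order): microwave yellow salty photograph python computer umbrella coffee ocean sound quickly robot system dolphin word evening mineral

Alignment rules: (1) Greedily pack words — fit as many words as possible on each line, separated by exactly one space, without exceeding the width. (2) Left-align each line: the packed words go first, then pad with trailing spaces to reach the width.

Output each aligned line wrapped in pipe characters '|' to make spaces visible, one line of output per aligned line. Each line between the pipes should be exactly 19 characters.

Answer: |microwave yellow   |
|salty photograph   |
|python computer    |
|umbrella coffee    |
|ocean sound quickly|
|robot system       |
|dolphin word       |
|evening mineral    |

Derivation:
Line 1: ['microwave', 'yellow'] (min_width=16, slack=3)
Line 2: ['salty', 'photograph'] (min_width=16, slack=3)
Line 3: ['python', 'computer'] (min_width=15, slack=4)
Line 4: ['umbrella', 'coffee'] (min_width=15, slack=4)
Line 5: ['ocean', 'sound', 'quickly'] (min_width=19, slack=0)
Line 6: ['robot', 'system'] (min_width=12, slack=7)
Line 7: ['dolphin', 'word'] (min_width=12, slack=7)
Line 8: ['evening', 'mineral'] (min_width=15, slack=4)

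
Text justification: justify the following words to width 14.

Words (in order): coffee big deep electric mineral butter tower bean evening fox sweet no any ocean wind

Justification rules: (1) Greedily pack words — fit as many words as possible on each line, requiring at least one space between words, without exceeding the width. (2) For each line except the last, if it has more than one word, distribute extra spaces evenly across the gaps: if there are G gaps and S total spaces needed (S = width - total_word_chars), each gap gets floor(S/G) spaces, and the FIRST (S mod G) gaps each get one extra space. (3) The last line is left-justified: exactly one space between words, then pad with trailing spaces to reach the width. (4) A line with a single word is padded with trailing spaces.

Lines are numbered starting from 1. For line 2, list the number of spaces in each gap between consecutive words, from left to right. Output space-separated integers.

Line 1: ['coffee', 'big'] (min_width=10, slack=4)
Line 2: ['deep', 'electric'] (min_width=13, slack=1)
Line 3: ['mineral', 'butter'] (min_width=14, slack=0)
Line 4: ['tower', 'bean'] (min_width=10, slack=4)
Line 5: ['evening', 'fox'] (min_width=11, slack=3)
Line 6: ['sweet', 'no', 'any'] (min_width=12, slack=2)
Line 7: ['ocean', 'wind'] (min_width=10, slack=4)

Answer: 2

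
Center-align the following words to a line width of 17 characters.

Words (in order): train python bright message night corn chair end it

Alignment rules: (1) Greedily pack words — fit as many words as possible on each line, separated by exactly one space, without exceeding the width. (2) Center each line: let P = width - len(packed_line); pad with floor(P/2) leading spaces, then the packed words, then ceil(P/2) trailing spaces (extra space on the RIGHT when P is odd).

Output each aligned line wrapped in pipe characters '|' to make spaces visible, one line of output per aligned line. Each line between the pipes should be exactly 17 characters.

Line 1: ['train', 'python'] (min_width=12, slack=5)
Line 2: ['bright', 'message'] (min_width=14, slack=3)
Line 3: ['night', 'corn', 'chair'] (min_width=16, slack=1)
Line 4: ['end', 'it'] (min_width=6, slack=11)

Answer: |  train python   |
| bright message  |
|night corn chair |
|     end it      |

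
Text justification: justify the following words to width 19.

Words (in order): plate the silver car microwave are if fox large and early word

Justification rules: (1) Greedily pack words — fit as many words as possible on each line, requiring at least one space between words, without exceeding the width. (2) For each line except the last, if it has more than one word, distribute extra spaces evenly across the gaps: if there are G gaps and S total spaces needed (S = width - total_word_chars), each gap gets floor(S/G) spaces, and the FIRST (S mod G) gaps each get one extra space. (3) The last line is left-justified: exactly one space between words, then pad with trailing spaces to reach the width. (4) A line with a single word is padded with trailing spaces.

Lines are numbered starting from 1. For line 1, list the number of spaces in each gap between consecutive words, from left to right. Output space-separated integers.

Line 1: ['plate', 'the', 'silver'] (min_width=16, slack=3)
Line 2: ['car', 'microwave', 'are'] (min_width=17, slack=2)
Line 3: ['if', 'fox', 'large', 'and'] (min_width=16, slack=3)
Line 4: ['early', 'word'] (min_width=10, slack=9)

Answer: 3 2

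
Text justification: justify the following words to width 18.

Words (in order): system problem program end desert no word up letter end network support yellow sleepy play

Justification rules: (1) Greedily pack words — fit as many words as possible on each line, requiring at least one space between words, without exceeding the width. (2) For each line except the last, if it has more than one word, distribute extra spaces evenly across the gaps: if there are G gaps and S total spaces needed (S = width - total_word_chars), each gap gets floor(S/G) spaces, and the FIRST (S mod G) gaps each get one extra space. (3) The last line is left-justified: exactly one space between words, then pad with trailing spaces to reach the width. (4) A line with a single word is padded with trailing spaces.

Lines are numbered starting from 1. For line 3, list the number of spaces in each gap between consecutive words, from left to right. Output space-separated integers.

Line 1: ['system', 'problem'] (min_width=14, slack=4)
Line 2: ['program', 'end', 'desert'] (min_width=18, slack=0)
Line 3: ['no', 'word', 'up', 'letter'] (min_width=17, slack=1)
Line 4: ['end', 'network'] (min_width=11, slack=7)
Line 5: ['support', 'yellow'] (min_width=14, slack=4)
Line 6: ['sleepy', 'play'] (min_width=11, slack=7)

Answer: 2 1 1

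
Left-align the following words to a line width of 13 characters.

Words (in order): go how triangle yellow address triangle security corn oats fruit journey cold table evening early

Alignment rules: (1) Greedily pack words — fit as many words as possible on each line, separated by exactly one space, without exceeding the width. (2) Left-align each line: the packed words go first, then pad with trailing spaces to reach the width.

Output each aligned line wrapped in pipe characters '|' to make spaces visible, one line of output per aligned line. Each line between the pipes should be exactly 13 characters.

Line 1: ['go', 'how'] (min_width=6, slack=7)
Line 2: ['triangle'] (min_width=8, slack=5)
Line 3: ['yellow'] (min_width=6, slack=7)
Line 4: ['address'] (min_width=7, slack=6)
Line 5: ['triangle'] (min_width=8, slack=5)
Line 6: ['security', 'corn'] (min_width=13, slack=0)
Line 7: ['oats', 'fruit'] (min_width=10, slack=3)
Line 8: ['journey', 'cold'] (min_width=12, slack=1)
Line 9: ['table', 'evening'] (min_width=13, slack=0)
Line 10: ['early'] (min_width=5, slack=8)

Answer: |go how       |
|triangle     |
|yellow       |
|address      |
|triangle     |
|security corn|
|oats fruit   |
|journey cold |
|table evening|
|early        |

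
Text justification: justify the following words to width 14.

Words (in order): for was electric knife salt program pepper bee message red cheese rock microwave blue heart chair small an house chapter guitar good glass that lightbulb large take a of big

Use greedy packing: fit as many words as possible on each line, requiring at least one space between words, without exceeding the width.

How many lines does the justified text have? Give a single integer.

Line 1: ['for', 'was'] (min_width=7, slack=7)
Line 2: ['electric', 'knife'] (min_width=14, slack=0)
Line 3: ['salt', 'program'] (min_width=12, slack=2)
Line 4: ['pepper', 'bee'] (min_width=10, slack=4)
Line 5: ['message', 'red'] (min_width=11, slack=3)
Line 6: ['cheese', 'rock'] (min_width=11, slack=3)
Line 7: ['microwave', 'blue'] (min_width=14, slack=0)
Line 8: ['heart', 'chair'] (min_width=11, slack=3)
Line 9: ['small', 'an', 'house'] (min_width=14, slack=0)
Line 10: ['chapter', 'guitar'] (min_width=14, slack=0)
Line 11: ['good', 'glass'] (min_width=10, slack=4)
Line 12: ['that', 'lightbulb'] (min_width=14, slack=0)
Line 13: ['large', 'take', 'a'] (min_width=12, slack=2)
Line 14: ['of', 'big'] (min_width=6, slack=8)
Total lines: 14

Answer: 14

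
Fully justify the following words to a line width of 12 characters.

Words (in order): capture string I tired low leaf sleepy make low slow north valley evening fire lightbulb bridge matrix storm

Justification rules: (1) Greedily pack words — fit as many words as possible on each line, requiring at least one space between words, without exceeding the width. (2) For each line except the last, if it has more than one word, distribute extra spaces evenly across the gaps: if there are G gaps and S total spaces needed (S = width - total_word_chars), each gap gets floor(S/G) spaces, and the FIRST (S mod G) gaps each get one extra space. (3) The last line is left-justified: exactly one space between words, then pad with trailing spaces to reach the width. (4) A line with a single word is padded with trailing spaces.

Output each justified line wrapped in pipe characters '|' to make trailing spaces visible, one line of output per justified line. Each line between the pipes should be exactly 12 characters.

Line 1: ['capture'] (min_width=7, slack=5)
Line 2: ['string', 'I'] (min_width=8, slack=4)
Line 3: ['tired', 'low'] (min_width=9, slack=3)
Line 4: ['leaf', 'sleepy'] (min_width=11, slack=1)
Line 5: ['make', 'low'] (min_width=8, slack=4)
Line 6: ['slow', 'north'] (min_width=10, slack=2)
Line 7: ['valley'] (min_width=6, slack=6)
Line 8: ['evening', 'fire'] (min_width=12, slack=0)
Line 9: ['lightbulb'] (min_width=9, slack=3)
Line 10: ['bridge'] (min_width=6, slack=6)
Line 11: ['matrix', 'storm'] (min_width=12, slack=0)

Answer: |capture     |
|string     I|
|tired    low|
|leaf  sleepy|
|make     low|
|slow   north|
|valley      |
|evening fire|
|lightbulb   |
|bridge      |
|matrix storm|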